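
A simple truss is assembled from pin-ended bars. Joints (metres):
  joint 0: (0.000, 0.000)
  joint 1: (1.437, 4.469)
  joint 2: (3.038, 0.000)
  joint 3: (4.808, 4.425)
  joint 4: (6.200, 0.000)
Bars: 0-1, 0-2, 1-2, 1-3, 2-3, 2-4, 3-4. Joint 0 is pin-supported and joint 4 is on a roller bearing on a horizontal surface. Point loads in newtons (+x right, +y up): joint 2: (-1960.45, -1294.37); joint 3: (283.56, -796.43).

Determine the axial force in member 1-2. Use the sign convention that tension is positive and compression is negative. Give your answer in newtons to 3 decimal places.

N=5 nodes, M=7 members, R=3 reactions → 2N=10, M+R=10
member 0 (0-1): L=4.6944, (cx,cy)=(0.3061,0.9520)
member 1 (0-2): L=3.0380, (cx,cy)=(1.0000,0.0000)
member 2 (1-2): L=4.7471, (cx,cy)=(0.3373,-0.9414)
member 3 (1-3): L=3.3713, (cx,cy)=(0.9999,-0.0131)
member 4 (2-3): L=4.7659, (cx,cy)=(0.3714,0.9285)
member 5 (2-4): L=3.1620, (cx,cy)=(1.0000,0.0000)
member 6 (3-4): L=4.6388, (cx,cy)=(0.3001,-0.9539)
solve A·x = −loads:
  F[0-1] = -668.6593 N (compression)
  F[0-2] = -1472.2049 N (compression)
  F[1-2] = +682.2039 N (tension)
  F[1-3] = -434.8001 N (compression)
  F[2-3] = +702.3706 N (tension)
  F[2-4] = +457.4692 N (tension)
  F[3-4] = -1524.4968 N (compression)
  Rx@0 = +1676.8900 N
  Ry@0 = +636.5606 N
  Ry@4 = +1454.2394 N

682.204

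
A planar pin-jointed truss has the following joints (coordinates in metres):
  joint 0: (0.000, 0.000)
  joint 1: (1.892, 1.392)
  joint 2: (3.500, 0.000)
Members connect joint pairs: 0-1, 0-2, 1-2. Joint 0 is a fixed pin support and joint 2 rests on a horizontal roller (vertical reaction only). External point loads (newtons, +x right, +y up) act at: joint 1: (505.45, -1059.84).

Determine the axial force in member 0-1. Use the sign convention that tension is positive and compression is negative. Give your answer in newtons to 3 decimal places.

-482.429

N=3 nodes, M=3 members, R=3 reactions → 2N=6, M+R=6
member 0 (0-1): L=2.3489, (cx,cy)=(0.8055,0.5926)
member 1 (0-2): L=3.5000, (cx,cy)=(1.0000,0.0000)
member 2 (1-2): L=2.1268, (cx,cy)=(0.7561,-0.6545)
solve A·x = −loads:
  F[0-1] = -482.4290 N (compression)
  F[0-2] = +894.0387 N (tension)
  F[1-2] = -1182.4949 N (compression)
  Rx@0 = -505.4500 N
  Ry@0 = +285.8961 N
  Ry@2 = +773.9439 N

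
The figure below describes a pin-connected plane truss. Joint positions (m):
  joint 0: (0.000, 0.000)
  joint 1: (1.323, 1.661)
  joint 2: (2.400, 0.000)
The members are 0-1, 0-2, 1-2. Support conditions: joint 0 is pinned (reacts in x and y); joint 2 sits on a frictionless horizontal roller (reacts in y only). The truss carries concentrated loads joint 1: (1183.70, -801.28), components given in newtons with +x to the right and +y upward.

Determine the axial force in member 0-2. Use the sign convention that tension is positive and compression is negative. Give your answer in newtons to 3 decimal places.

N=3 nodes, M=3 members, R=3 reactions → 2N=6, M+R=6
member 0 (0-1): L=2.1235, (cx,cy)=(0.6230,0.7822)
member 1 (0-2): L=2.4000, (cx,cy)=(1.0000,0.0000)
member 2 (1-2): L=1.9796, (cx,cy)=(0.5440,-0.8391)
solve A·x = −loads:
  F[0-1] = +587.6310 N (tension)
  F[0-2] = +817.5893 N (tension)
  F[1-2] = -1502.7918 N (compression)
  Rx@0 = -1183.7000 N
  Ry@0 = -459.6446 N
  Ry@2 = +1260.9246 N

817.589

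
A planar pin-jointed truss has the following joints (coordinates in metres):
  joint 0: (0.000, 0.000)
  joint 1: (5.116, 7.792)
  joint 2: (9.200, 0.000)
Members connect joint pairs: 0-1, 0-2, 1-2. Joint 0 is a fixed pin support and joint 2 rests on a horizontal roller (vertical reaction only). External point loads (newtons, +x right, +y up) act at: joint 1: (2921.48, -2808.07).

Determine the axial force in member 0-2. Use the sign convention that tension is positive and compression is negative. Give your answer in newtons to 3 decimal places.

2115.324

N=3 nodes, M=3 members, R=3 reactions → 2N=6, M+R=6
member 0 (0-1): L=9.3214, (cx,cy)=(0.5488,0.8359)
member 1 (0-2): L=9.2000, (cx,cy)=(1.0000,0.0000)
member 2 (1-2): L=8.7974, (cx,cy)=(0.4642,-0.8857)
solve A·x = −loads:
  F[0-1] = +1468.8254 N (tension)
  F[0-2] = +2115.3242 N (tension)
  F[1-2] = -4556.6508 N (compression)
  Rx@0 = -2921.4800 N
  Ry@0 = -1227.8276 N
  Ry@2 = +4035.8976 N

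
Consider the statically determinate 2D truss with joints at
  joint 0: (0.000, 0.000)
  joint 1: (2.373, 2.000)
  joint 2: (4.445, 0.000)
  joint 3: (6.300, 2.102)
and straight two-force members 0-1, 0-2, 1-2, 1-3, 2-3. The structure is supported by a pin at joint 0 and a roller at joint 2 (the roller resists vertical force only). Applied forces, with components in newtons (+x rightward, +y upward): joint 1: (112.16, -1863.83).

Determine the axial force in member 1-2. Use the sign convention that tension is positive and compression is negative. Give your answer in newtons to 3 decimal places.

-1505.391

N=4 nodes, M=5 members, R=3 reactions → 2N=8, M+R=8
member 0 (0-1): L=3.1034, (cx,cy)=(0.7646,0.6445)
member 1 (0-2): L=4.4450, (cx,cy)=(1.0000,0.0000)
member 2 (1-2): L=2.8798, (cx,cy)=(0.7195,-0.6945)
member 3 (1-3): L=3.9283, (cx,cy)=(0.9997,0.0260)
member 4 (2-3): L=2.8035, (cx,cy)=(0.6617,0.7498)
solve A·x = −loads:
  F[0-1] = -1269.8257 N (compression)
  F[0-2] = +1083.1243 N (tension)
  F[1-2] = -1505.3906 N (compression)
  F[1-3] = -0.0000 N (compression)
  F[2-3] = +0.0000 N (tension)
  Rx@0 = -112.1600 N
  Ry@0 = +818.3433 N
  Ry@2 = +1045.4867 N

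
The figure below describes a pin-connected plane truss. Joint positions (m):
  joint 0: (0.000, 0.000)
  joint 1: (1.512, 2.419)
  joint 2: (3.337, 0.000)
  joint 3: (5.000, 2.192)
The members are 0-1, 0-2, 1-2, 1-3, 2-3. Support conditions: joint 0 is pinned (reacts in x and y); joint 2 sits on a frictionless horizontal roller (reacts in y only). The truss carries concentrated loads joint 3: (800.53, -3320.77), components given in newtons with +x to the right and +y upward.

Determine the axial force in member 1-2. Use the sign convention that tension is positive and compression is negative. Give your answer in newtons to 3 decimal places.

-2989.695

N=4 nodes, M=5 members, R=3 reactions → 2N=8, M+R=8
member 0 (0-1): L=2.8527, (cx,cy)=(0.5300,0.8480)
member 1 (0-2): L=3.3370, (cx,cy)=(1.0000,0.0000)
member 2 (1-2): L=3.0302, (cx,cy)=(0.6023,-0.7983)
member 3 (1-3): L=3.4954, (cx,cy)=(0.9979,-0.0649)
member 4 (2-3): L=2.7514, (cx,cy)=(0.6044,0.7967)
solve A·x = −loads:
  F[0-1] = +2571.7180 N (tension)
  F[0-2] = -562.5588 N (compression)
  F[1-2] = -2989.6951 N (compression)
  F[1-3] = +3170.3794 N (tension)
  F[2-3] = -3909.8548 N (compression)
  Rx@0 = -800.5300 N
  Ry@0 = -2180.7618 N
  Ry@2 = +5501.5318 N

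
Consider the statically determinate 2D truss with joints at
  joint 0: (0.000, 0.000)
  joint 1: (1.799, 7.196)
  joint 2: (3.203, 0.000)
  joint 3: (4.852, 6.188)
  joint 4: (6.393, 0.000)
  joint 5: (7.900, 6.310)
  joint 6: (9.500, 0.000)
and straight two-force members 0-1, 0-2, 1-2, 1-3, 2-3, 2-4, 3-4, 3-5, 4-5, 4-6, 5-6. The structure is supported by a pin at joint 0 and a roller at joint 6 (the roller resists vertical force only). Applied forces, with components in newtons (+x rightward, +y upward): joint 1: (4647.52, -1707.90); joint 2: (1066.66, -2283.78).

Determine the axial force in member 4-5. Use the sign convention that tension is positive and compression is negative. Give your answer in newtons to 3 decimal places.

4837.939

N=7 nodes, M=11 members, R=3 reactions → 2N=14, M+R=14
member 0 (0-1): L=7.4175, (cx,cy)=(0.2425,0.9701)
member 1 (0-2): L=3.2030, (cx,cy)=(1.0000,0.0000)
member 2 (1-2): L=7.3317, (cx,cy)=(0.1915,-0.9815)
member 3 (1-3): L=3.2151, (cx,cy)=(0.9496,-0.3135)
member 4 (2-3): L=6.4039, (cx,cy)=(0.2575,0.9663)
member 5 (2-4): L=3.1900, (cx,cy)=(1.0000,0.0000)
member 6 (3-4): L=6.3770, (cx,cy)=(0.2416,-0.9704)
member 7 (3-5): L=3.0504, (cx,cy)=(0.9992,0.0400)
member 8 (4-5): L=6.4875, (cx,cy)=(0.2323,0.9726)
member 9 (4-6): L=3.1070, (cx,cy)=(1.0000,0.0000)
member 10 (5-6): L=6.5097, (cx,cy)=(0.2458,-0.9693)
solve A·x = −loads:
  F[0-1] = +641.2572 N (tension)
  F[0-2] = +5558.6523 N (tension)
  F[1-2] = -922.2842 N (compression)
  F[1-3] = -4544.5045 N (compression)
  F[2-3] = +3300.2845 N (tension)
  F[2-4] = +3465.5624 N (tension)
  F[3-4] = -4849.3170 N (compression)
  F[3-5] = -2295.5617 N (compression)
  F[4-5] = +4837.9392 N (tension)
  F[4-6] = +1169.8994 N (tension)
  F[5-6] = -4759.8037 N (compression)
  Rx@0 = -5714.1800 N
  Ry@0 = -622.1109 N
  Ry@6 = +4613.7909 N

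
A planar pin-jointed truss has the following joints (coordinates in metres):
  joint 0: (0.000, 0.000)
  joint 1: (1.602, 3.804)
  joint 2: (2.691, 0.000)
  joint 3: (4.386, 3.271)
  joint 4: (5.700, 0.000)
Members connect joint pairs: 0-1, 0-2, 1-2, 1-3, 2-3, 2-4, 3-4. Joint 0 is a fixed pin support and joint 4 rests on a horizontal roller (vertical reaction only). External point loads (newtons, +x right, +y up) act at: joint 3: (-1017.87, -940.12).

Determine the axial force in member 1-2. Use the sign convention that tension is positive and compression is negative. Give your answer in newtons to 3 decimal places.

N=5 nodes, M=7 members, R=3 reactions → 2N=10, M+R=10
member 0 (0-1): L=4.1276, (cx,cy)=(0.3881,0.9216)
member 1 (0-2): L=2.6910, (cx,cy)=(1.0000,0.0000)
member 2 (1-2): L=3.9568, (cx,cy)=(0.2752,-0.9614)
member 3 (1-3): L=2.8346, (cx,cy)=(0.9822,-0.1880)
member 4 (2-3): L=3.6841, (cx,cy)=(0.4601,0.8879)
member 5 (2-4): L=3.0090, (cx,cy)=(1.0000,0.0000)
member 6 (3-4): L=3.5251, (cx,cy)=(0.3728,-0.9279)
solve A·x = −loads:
  F[0-1] = -868.9561 N (compression)
  F[0-2] = -680.6090 N (compression)
  F[1-2] = +952.3673 N (tension)
  F[1-3] = -610.2589 N (compression)
  F[2-3] = -1031.2139 N (compression)
  F[2-4] = +55.9517 N (tension)
  F[3-4] = -150.1012 N (compression)
  Rx@0 = +1017.8700 N
  Ry@0 = +800.8369 N
  Ry@4 = +139.2831 N

952.367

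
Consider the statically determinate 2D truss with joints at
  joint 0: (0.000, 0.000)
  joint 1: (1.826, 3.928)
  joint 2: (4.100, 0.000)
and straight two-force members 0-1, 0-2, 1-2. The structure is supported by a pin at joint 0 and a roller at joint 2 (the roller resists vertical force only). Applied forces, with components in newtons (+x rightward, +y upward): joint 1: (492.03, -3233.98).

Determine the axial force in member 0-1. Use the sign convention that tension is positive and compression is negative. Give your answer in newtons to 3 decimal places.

-1458.179

N=3 nodes, M=3 members, R=3 reactions → 2N=6, M+R=6
member 0 (0-1): L=4.3317, (cx,cy)=(0.4215,0.9068)
member 1 (0-2): L=4.1000, (cx,cy)=(1.0000,0.0000)
member 2 (1-2): L=4.5388, (cx,cy)=(0.5010,-0.8654)
solve A·x = −loads:
  F[0-1] = -1458.1786 N (compression)
  F[0-2] = +1106.7184 N (tension)
  F[1-2] = -2208.9354 N (compression)
  Rx@0 = -492.0300 N
  Ry@0 = +1322.2870 N
  Ry@2 = +1911.6930 N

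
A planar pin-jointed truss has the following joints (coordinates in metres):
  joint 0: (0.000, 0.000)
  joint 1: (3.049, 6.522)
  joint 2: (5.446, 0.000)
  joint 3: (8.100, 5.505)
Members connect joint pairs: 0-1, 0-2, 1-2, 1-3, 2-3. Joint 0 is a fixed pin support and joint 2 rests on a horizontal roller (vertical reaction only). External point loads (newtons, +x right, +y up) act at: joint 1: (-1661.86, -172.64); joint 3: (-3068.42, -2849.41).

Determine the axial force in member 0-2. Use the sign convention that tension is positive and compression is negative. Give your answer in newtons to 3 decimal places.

-2963.502

N=4 nodes, M=5 members, R=3 reactions → 2N=8, M+R=8
member 0 (0-1): L=7.1995, (cx,cy)=(0.4235,0.9059)
member 1 (0-2): L=5.4460, (cx,cy)=(1.0000,0.0000)
member 2 (1-2): L=6.9485, (cx,cy)=(0.3450,-0.9386)
member 3 (1-3): L=5.1524, (cx,cy)=(0.9803,-0.1974)
member 4 (2-3): L=6.1114, (cx,cy)=(0.4343,0.9008)
solve A·x = −loads:
  F[0-1] = -4171.8371 N (compression)
  F[0-2] = -2963.5016 N (compression)
  F[1-2] = +4173.8472 N (tension)
  F[1-3] = -1575.7507 N (compression)
  F[2-3] = -3508.5538 N (compression)
  Rx@0 = +4730.2800 N
  Ry@0 = +3779.2484 N
  Ry@2 = -757.1984 N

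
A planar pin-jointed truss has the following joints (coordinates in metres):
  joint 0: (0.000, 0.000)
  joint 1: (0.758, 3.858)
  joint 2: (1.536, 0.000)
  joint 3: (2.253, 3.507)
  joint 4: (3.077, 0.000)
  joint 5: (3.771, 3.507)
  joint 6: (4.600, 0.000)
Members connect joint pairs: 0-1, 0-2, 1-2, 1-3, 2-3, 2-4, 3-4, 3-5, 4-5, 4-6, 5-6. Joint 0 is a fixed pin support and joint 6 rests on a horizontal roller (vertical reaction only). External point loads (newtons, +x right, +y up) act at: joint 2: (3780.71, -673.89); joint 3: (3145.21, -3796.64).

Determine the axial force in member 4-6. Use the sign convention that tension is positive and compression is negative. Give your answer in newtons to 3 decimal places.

N=7 nodes, M=11 members, R=3 reactions → 2N=14, M+R=14
member 0 (0-1): L=3.9318, (cx,cy)=(0.1928,0.9812)
member 1 (0-2): L=1.5360, (cx,cy)=(1.0000,0.0000)
member 2 (1-2): L=3.9357, (cx,cy)=(0.1977,-0.9803)
member 3 (1-3): L=1.5357, (cx,cy)=(0.9735,-0.2286)
member 4 (2-3): L=3.5795, (cx,cy)=(0.2003,0.9797)
member 5 (2-4): L=1.5410, (cx,cy)=(1.0000,0.0000)
member 6 (3-4): L=3.6025, (cx,cy)=(0.2287,-0.9735)
member 7 (3-5): L=1.5180, (cx,cy)=(1.0000,0.0000)
member 8 (4-5): L=3.5750, (cx,cy)=(0.1941,0.9810)
member 9 (4-6): L=1.5230, (cx,cy)=(1.0000,0.0000)
member 10 (5-6): L=3.6036, (cx,cy)=(0.2300,-0.9732)
solve A·x = −loads:
  F[0-1] = +12.1272 N (tension)
  F[0-2] = +6923.5820 N (tension)
  F[1-2] = -13.3303 N (compression)
  F[1-3] = +5.1083 N (tension)
  F[2-3] = +701.1674 N (tension)
  F[2-4] = +2999.7897 N (tension)
  F[3-4] = -4604.4952 N (compression)
  F[3-5] = -1946.6040 N (compression)
  F[4-5] = +4569.3538 N (tension)
  F[4-6] = +1059.5763 N (tension)
  F[5-6] = -4605.9611 N (compression)
  Rx@0 = -6925.9200 N
  Ry@0 = -11.8997 N
  Ry@6 = +4482.4297 N

1059.576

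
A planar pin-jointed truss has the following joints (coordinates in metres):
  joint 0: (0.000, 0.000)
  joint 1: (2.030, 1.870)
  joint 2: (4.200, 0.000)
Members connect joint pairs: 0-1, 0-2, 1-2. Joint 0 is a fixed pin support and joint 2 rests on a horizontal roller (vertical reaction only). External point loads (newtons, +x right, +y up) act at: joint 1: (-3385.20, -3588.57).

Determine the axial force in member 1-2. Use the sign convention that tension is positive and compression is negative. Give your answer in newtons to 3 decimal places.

N=3 nodes, M=3 members, R=3 reactions → 2N=6, M+R=6
member 0 (0-1): L=2.7600, (cx,cy)=(0.7355,0.6775)
member 1 (0-2): L=4.2000, (cx,cy)=(1.0000,0.0000)
member 2 (1-2): L=2.8646, (cx,cy)=(0.7575,-0.6528)
solve A·x = −loads:
  F[0-1] = -4961.1496 N (compression)
  F[0-2] = +263.7136 N (tension)
  F[1-2] = -348.1234 N (compression)
  Rx@0 = +3385.2000 N
  Ry@0 = +3361.3145 N
  Ry@2 = +227.2555 N

-348.123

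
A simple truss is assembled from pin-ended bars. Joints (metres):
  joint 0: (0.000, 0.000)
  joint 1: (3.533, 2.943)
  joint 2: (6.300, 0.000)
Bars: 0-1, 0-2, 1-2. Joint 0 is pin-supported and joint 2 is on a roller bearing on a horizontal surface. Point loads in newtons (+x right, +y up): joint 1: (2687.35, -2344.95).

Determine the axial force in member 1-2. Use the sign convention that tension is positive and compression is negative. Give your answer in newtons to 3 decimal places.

-3528.088

N=3 nodes, M=3 members, R=3 reactions → 2N=6, M+R=6
member 0 (0-1): L=4.5982, (cx,cy)=(0.7683,0.6400)
member 1 (0-2): L=6.3000, (cx,cy)=(1.0000,0.0000)
member 2 (1-2): L=4.0395, (cx,cy)=(0.6850,-0.7286)
solve A·x = −loads:
  F[0-1] = +352.2613 N (tension)
  F[0-2] = +2416.6914 N (tension)
  F[1-2] = -3528.0876 N (compression)
  Rx@0 = -2687.3500 N
  Ry@0 = -225.4594 N
  Ry@2 = +2570.4094 N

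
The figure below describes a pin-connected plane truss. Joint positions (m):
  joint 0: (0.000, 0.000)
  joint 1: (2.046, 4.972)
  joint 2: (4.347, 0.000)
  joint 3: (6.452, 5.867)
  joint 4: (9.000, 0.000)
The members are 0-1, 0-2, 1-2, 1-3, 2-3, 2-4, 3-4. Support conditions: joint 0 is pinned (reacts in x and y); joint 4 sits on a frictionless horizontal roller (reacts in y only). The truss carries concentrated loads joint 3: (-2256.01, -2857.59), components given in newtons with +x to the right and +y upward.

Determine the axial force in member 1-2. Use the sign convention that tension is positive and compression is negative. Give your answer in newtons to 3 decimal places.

N=5 nodes, M=7 members, R=3 reactions → 2N=10, M+R=10
member 0 (0-1): L=5.3765, (cx,cy)=(0.3805,0.9248)
member 1 (0-2): L=4.3470, (cx,cy)=(1.0000,0.0000)
member 2 (1-2): L=5.4786, (cx,cy)=(0.4200,-0.9075)
member 3 (1-3): L=4.4960, (cx,cy)=(0.9800,0.1991)
member 4 (2-3): L=6.2332, (cx,cy)=(0.3377,0.9413)
member 5 (2-4): L=4.6530, (cx,cy)=(1.0000,0.0000)
member 6 (3-4): L=6.3964, (cx,cy)=(0.3983,-0.9172)
solve A·x = −loads:
  F[0-1] = -2465.1546 N (compression)
  F[0-2] = -1317.9102 N (compression)
  F[1-2] = +2104.1896 N (tension)
  F[1-3] = -1859.0572 N (compression)
  F[2-3] = -2028.7971 N (compression)
  F[2-4] = +250.9811 N (tension)
  F[3-4] = -630.0537 N (compression)
  Rx@0 = +2256.0100 N
  Ry@0 = +2279.6833 N
  Ry@4 = +577.9067 N

2104.190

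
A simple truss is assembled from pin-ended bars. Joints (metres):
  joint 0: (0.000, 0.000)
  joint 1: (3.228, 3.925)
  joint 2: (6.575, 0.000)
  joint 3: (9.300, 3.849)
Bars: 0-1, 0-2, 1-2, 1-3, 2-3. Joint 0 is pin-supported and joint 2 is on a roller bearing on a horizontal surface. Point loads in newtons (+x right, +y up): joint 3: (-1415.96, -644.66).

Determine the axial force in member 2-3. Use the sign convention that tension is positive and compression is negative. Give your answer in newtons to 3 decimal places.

N=4 nodes, M=5 members, R=3 reactions → 2N=8, M+R=8
member 0 (0-1): L=5.0819, (cx,cy)=(0.6352,0.7724)
member 1 (0-2): L=6.5750, (cx,cy)=(1.0000,0.0000)
member 2 (1-2): L=5.1583, (cx,cy)=(0.6489,-0.7609)
member 3 (1-3): L=6.0725, (cx,cy)=(0.9999,-0.0125)
member 4 (2-3): L=4.7160, (cx,cy)=(0.5778,0.8162)
solve A·x = −loads:
  F[0-1] = -727.2909 N (compression)
  F[0-2] = -953.9872 N (compression)
  F[1-2] = +753.8713 N (tension)
  F[1-3] = -951.2023 N (compression)
  F[2-3] = -804.4540 N (compression)
  Rx@0 = +1415.9600 N
  Ry@0 = +561.7234 N
  Ry@2 = +82.9366 N

-804.454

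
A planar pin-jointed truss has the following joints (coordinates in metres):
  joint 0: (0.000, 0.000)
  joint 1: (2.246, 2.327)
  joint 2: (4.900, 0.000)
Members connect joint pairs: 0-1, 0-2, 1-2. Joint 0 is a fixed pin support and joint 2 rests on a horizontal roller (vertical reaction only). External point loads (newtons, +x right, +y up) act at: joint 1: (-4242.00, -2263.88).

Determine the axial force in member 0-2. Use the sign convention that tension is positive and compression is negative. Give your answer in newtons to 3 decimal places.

N=3 nodes, M=3 members, R=3 reactions → 2N=6, M+R=6
member 0 (0-1): L=3.2341, (cx,cy)=(0.6945,0.7195)
member 1 (0-2): L=4.9000, (cx,cy)=(1.0000,0.0000)
member 2 (1-2): L=3.5297, (cx,cy)=(0.7519,-0.6593)
solve A·x = −loads:
  F[0-1] = -4503.9950 N (compression)
  F[0-2] = -1114.0966 N (compression)
  F[1-2] = +1481.6899 N (tension)
  Rx@0 = +4242.0000 N
  Ry@0 = +3240.7085 N
  Ry@2 = -976.8285 N

-1114.097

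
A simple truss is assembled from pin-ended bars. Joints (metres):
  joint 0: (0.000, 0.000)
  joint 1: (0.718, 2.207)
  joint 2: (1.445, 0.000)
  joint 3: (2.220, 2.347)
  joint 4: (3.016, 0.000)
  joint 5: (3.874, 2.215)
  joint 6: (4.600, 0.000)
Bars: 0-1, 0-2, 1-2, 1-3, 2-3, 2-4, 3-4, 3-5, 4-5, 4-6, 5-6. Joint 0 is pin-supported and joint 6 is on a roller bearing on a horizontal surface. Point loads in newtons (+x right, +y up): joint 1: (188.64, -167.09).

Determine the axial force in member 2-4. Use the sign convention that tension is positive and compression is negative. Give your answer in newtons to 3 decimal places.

118.226

N=7 nodes, M=11 members, R=3 reactions → 2N=14, M+R=14
member 0 (0-1): L=2.3209, (cx,cy)=(0.3094,0.9509)
member 1 (0-2): L=1.4450, (cx,cy)=(1.0000,0.0000)
member 2 (1-2): L=2.3237, (cx,cy)=(0.3129,-0.9498)
member 3 (1-3): L=1.5085, (cx,cy)=(0.9957,0.0928)
member 4 (2-3): L=2.4716, (cx,cy)=(0.3136,0.9496)
member 5 (2-4): L=1.5710, (cx,cy)=(1.0000,0.0000)
member 6 (3-4): L=2.4783, (cx,cy)=(0.3212,-0.9470)
member 7 (3-5): L=1.6593, (cx,cy)=(0.9968,-0.0796)
member 8 (4-5): L=2.3754, (cx,cy)=(0.3612,0.9325)
member 9 (4-6): L=1.5840, (cx,cy)=(1.0000,0.0000)
member 10 (5-6): L=2.3309, (cx,cy)=(0.3115,-0.9503)
solve A·x = −loads:
  F[0-1] = -53.1086 N (compression)
  F[0-2] = +205.0701 N (tension)
  F[1-2] = -138.6179 N (compression)
  F[1-3] = -162.4018 N (compression)
  F[2-3] = +138.6510 N (tension)
  F[2-4] = +118.2260 N (tension)
  F[3-4] = -116.2942 N (compression)
  F[3-5] = -81.1310 N (compression)
  F[4-5] = +118.1064 N (tension)
  F[4-6] = +38.2131 N (tension)
  F[5-6] = -122.6895 N (compression)
  Rx@0 = -188.6400 N
  Ry@0 = +50.5032 N
  Ry@6 = +116.5868 N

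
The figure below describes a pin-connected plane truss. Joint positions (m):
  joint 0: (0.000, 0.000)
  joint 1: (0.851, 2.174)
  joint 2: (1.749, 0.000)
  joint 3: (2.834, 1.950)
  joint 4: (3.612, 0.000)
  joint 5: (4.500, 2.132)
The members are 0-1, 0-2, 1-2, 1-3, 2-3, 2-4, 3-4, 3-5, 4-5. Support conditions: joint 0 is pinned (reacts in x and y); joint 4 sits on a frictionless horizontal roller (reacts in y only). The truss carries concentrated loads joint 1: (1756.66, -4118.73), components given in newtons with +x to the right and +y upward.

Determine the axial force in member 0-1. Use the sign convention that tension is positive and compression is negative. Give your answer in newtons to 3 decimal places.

-2245.536

N=6 nodes, M=9 members, R=3 reactions → 2N=12, M+R=12
member 0 (0-1): L=2.3346, (cx,cy)=(0.3645,0.9312)
member 1 (0-2): L=1.7490, (cx,cy)=(1.0000,0.0000)
member 2 (1-2): L=2.3522, (cx,cy)=(0.3818,-0.9243)
member 3 (1-3): L=1.9956, (cx,cy)=(0.9937,-0.1122)
member 4 (2-3): L=2.2315, (cx,cy)=(0.4862,0.8738)
member 5 (2-4): L=1.8630, (cx,cy)=(1.0000,0.0000)
member 6 (3-4): L=2.0995, (cx,cy)=(0.3706,-0.9288)
member 7 (3-5): L=1.6759, (cx,cy)=(0.9941,0.1086)
member 8 (4-5): L=2.3095, (cx,cy)=(0.3845,0.9231)
solve A·x = −loads:
  F[0-1] = -2245.5356 N (compression)
  F[0-2] = +2575.1856 N (tension)
  F[1-2] = -1971.1033 N (compression)
  F[1-3] = -1834.2575 N (compression)
  F[2-3] = +2084.8231 N (tension)
  F[2-4] = +808.9965 N (tension)
  F[3-4] = -2183.1180 N (compression)
  F[3-5] = -0.0000 N (tension)
  F[4-5] = -0.0000 N (tension)
  Rx@0 = -1756.6600 N
  Ry@0 = +2091.0395 N
  Ry@4 = +2027.6905 N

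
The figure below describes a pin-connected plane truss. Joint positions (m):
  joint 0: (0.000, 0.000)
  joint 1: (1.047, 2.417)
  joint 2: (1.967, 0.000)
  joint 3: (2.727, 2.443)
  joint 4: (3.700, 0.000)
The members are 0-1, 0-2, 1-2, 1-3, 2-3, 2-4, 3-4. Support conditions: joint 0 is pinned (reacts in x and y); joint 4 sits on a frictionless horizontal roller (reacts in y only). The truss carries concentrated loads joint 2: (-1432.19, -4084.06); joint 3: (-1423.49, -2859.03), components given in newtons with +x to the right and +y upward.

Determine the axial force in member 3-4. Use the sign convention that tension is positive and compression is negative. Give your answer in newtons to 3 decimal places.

N=5 nodes, M=7 members, R=3 reactions → 2N=10, M+R=10
member 0 (0-1): L=2.6340, (cx,cy)=(0.3975,0.9176)
member 1 (0-2): L=1.9670, (cx,cy)=(1.0000,0.0000)
member 2 (1-2): L=2.5862, (cx,cy)=(0.3557,-0.9346)
member 3 (1-3): L=1.6802, (cx,cy)=(0.9999,0.0155)
member 4 (2-3): L=2.5585, (cx,cy)=(0.2971,0.9549)
member 5 (2-4): L=1.7330, (cx,cy)=(1.0000,0.0000)
member 6 (3-4): L=2.6296, (cx,cy)=(0.3700,-0.9290)
solve A·x = −loads:
  F[0-1] = -3928.2868 N (compression)
  F[0-2] = -1294.2243 N (compression)
  F[1-2] = +3808.6261 N (tension)
  F[1-3] = -2916.6781 N (compression)
  F[2-3] = +549.3701 N (tension)
  F[2-4] = +1329.6481 N (tension)
  F[3-4] = -3593.5134 N (compression)
  Rx@0 = +2855.6800 N
  Ry@0 = +3604.6211 N
  Ry@4 = +3338.4689 N

-3593.513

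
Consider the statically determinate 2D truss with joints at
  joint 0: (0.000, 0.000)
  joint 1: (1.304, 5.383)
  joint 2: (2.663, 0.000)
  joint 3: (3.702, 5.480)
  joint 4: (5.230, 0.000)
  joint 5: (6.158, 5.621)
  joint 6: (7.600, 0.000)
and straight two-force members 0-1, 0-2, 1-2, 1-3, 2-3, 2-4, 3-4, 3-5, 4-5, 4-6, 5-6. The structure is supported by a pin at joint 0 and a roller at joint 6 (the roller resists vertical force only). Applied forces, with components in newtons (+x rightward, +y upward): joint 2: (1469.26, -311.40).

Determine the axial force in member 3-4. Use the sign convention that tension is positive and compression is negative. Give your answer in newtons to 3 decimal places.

N=7 nodes, M=11 members, R=3 reactions → 2N=14, M+R=14
member 0 (0-1): L=5.5387, (cx,cy)=(0.2354,0.9719)
member 1 (0-2): L=2.6630, (cx,cy)=(1.0000,0.0000)
member 2 (1-2): L=5.5519, (cx,cy)=(0.2448,-0.9696)
member 3 (1-3): L=2.4000, (cx,cy)=(0.9992,0.0404)
member 4 (2-3): L=5.5776, (cx,cy)=(0.1863,0.9825)
member 5 (2-4): L=2.5670, (cx,cy)=(1.0000,0.0000)
member 6 (3-4): L=5.6890, (cx,cy)=(0.2686,-0.9633)
member 7 (3-5): L=2.4600, (cx,cy)=(0.9984,0.0573)
member 8 (4-5): L=5.6971, (cx,cy)=(0.1629,0.9866)
member 9 (4-6): L=2.3700, (cx,cy)=(1.0000,0.0000)
member 10 (5-6): L=5.8030, (cx,cy)=(0.2485,-0.9686)
solve A·x = −loads:
  F[0-1] = -208.1378 N (compression)
  F[0-2] = +1518.2629 N (tension)
  F[1-2] = +204.5013 N (tension)
  F[1-3] = -99.1419 N (compression)
  F[2-3] = +115.1352 N (tension)
  F[2-4] = +77.6135 N (tension)
  F[3-4] = -116.0433 N (compression)
  F[3-5] = -46.5223 N (compression)
  F[4-5] = +113.2925 N (tension)
  F[4-6] = +27.9916 N (tension)
  F[5-6] = -112.6462 N (compression)
  Rx@0 = -1469.2600 N
  Ry@0 = +202.2871 N
  Ry@6 = +109.1129 N

-116.043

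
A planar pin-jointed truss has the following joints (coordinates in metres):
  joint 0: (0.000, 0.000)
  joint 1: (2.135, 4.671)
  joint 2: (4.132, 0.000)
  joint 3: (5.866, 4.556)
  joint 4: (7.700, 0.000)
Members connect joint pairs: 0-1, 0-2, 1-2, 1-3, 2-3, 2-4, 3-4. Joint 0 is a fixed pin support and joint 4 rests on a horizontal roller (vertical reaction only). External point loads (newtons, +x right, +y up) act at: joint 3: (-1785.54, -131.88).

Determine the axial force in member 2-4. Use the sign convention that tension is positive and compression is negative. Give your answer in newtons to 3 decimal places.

N=5 nodes, M=7 members, R=3 reactions → 2N=10, M+R=10
member 0 (0-1): L=5.1358, (cx,cy)=(0.4157,0.9095)
member 1 (0-2): L=4.1320, (cx,cy)=(1.0000,0.0000)
member 2 (1-2): L=5.0800, (cx,cy)=(0.3931,-0.9195)
member 3 (1-3): L=3.7328, (cx,cy)=(0.9995,-0.0308)
member 4 (2-3): L=4.8748, (cx,cy)=(0.3557,0.9346)
member 5 (2-4): L=3.5680, (cx,cy)=(1.0000,0.0000)
member 6 (3-4): L=4.9113, (cx,cy)=(0.3734,-0.9277)
solve A·x = −loads:
  F[0-1] = -1196.1489 N (compression)
  F[0-2] = -1288.2900 N (compression)
  F[1-2] = +1215.8395 N (tension)
  F[1-3] = -975.6735 N (compression)
  F[2-3] = -1196.1861 N (compression)
  F[2-4] = -384.8399 N (compression)
  F[3-4] = +1030.5657 N (tension)
  Rx@0 = +1785.5400 N
  Ry@0 = +1087.8946 N
  Ry@4 = -956.0146 N

-384.840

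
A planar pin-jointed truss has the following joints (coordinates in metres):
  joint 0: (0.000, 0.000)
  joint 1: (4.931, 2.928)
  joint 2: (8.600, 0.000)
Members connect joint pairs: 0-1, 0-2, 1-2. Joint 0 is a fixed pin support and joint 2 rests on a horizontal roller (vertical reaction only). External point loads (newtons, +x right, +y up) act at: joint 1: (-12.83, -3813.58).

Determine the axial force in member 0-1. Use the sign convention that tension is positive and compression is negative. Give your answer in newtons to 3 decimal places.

N=3 nodes, M=3 members, R=3 reactions → 2N=6, M+R=6
member 0 (0-1): L=5.7348, (cx,cy)=(0.8598,0.5106)
member 1 (0-2): L=8.6000, (cx,cy)=(1.0000,0.0000)
member 2 (1-2): L=4.6941, (cx,cy)=(0.7816,-0.6238)
solve A·x = −loads:
  F[0-1] = -3195.1692 N (compression)
  F[0-2] = +2734.4979 N (tension)
  F[1-2] = -3498.5163 N (compression)
  Rx@0 = +12.8300 N
  Ry@0 = +1631.3478 N
  Ry@2 = +2182.2322 N

-3195.169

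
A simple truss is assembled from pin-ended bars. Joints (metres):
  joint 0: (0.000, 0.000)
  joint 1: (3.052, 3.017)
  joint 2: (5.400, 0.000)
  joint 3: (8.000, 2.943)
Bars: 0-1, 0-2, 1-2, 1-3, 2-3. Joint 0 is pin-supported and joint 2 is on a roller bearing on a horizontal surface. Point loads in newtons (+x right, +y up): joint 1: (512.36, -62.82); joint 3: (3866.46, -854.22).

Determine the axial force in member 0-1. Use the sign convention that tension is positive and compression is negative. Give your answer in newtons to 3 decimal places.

3950.763

N=4 nodes, M=5 members, R=3 reactions → 2N=8, M+R=8
member 0 (0-1): L=4.2915, (cx,cy)=(0.7112,0.7030)
member 1 (0-2): L=5.4000, (cx,cy)=(1.0000,0.0000)
member 2 (1-2): L=3.8230, (cx,cy)=(0.6142,-0.7892)
member 3 (1-3): L=4.9486, (cx,cy)=(0.9999,-0.0150)
member 4 (2-3): L=3.9270, (cx,cy)=(0.6621,0.7494)
solve A·x = −loads:
  F[0-1] = +3950.7628 N (tension)
  F[0-2] = +1569.1448 N (tension)
  F[1-2] = -3685.5021 N (compression)
  F[1-3] = +4561.3722 N (tension)
  F[2-3] = -1048.8117 N (compression)
  Rx@0 = -4378.8200 N
  Ry@0 = -2777.4542 N
  Ry@2 = +3694.4942 N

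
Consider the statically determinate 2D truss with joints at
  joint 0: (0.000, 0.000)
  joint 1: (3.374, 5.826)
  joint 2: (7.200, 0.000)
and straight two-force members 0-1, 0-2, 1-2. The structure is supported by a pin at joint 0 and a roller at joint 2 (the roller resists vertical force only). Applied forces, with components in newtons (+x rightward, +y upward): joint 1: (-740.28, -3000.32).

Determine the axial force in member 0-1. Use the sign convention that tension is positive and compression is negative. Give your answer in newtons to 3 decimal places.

-2534.610

N=3 nodes, M=3 members, R=3 reactions → 2N=6, M+R=6
member 0 (0-1): L=6.7325, (cx,cy)=(0.5012,0.8654)
member 1 (0-2): L=7.2000, (cx,cy)=(1.0000,0.0000)
member 2 (1-2): L=6.9700, (cx,cy)=(0.5489,-0.8359)
solve A·x = −loads:
  F[0-1] = -2534.6104 N (compression)
  F[0-2] = +529.9485 N (tension)
  F[1-2] = -965.4281 N (compression)
  Rx@0 = +740.2800 N
  Ry@0 = +2193.3466 N
  Ry@2 = +806.9734 N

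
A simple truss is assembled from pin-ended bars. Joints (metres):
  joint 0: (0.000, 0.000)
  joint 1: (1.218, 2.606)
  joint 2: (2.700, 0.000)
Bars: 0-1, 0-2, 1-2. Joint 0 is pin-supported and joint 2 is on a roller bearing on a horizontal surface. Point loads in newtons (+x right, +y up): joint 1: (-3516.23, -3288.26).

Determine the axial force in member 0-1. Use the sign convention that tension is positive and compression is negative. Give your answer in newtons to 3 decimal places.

N=3 nodes, M=3 members, R=3 reactions → 2N=6, M+R=6
member 0 (0-1): L=2.8766, (cx,cy)=(0.4234,0.9059)
member 1 (0-2): L=2.7000, (cx,cy)=(1.0000,0.0000)
member 2 (1-2): L=2.9979, (cx,cy)=(0.4943,-0.8693)
solve A·x = −loads:
  F[0-1] = -5738.4983 N (compression)
  F[0-2] = -1086.4450 N (compression)
  F[1-2] = +2197.7610 N (tension)
  Rx@0 = +3516.2300 N
  Ry@0 = +5198.7025 N
  Ry@2 = -1910.4425 N

-5738.498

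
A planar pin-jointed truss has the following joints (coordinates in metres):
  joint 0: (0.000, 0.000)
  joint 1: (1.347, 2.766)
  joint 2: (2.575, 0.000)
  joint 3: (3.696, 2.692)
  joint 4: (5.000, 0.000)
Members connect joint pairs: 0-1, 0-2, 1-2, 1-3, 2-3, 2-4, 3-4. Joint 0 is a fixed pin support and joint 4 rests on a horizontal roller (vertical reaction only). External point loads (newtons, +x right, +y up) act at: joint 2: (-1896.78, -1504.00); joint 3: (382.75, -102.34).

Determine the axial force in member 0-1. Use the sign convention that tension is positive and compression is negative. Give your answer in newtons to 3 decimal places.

-611.815

N=5 nodes, M=7 members, R=3 reactions → 2N=10, M+R=10
member 0 (0-1): L=3.0766, (cx,cy)=(0.4378,0.8991)
member 1 (0-2): L=2.5750, (cx,cy)=(1.0000,0.0000)
member 2 (1-2): L=3.0263, (cx,cy)=(0.4058,-0.9140)
member 3 (1-3): L=2.3502, (cx,cy)=(0.9995,-0.0315)
member 4 (2-3): L=2.9161, (cx,cy)=(0.3844,0.9232)
member 5 (2-4): L=2.4250, (cx,cy)=(1.0000,0.0000)
member 6 (3-4): L=2.9912, (cx,cy)=(0.4359,-0.9000)
solve A·x = −loads:
  F[0-1] = -611.8150 N (compression)
  F[0-2] = -1246.1603 N (compression)
  F[1-2] = +619.7306 N (tension)
  F[1-3] = -519.5958 N (compression)
  F[2-3] = +1015.6243 N (tension)
  F[2-4] = +511.6613 N (tension)
  F[3-4] = -1173.6821 N (compression)
  Rx@0 = +1514.0300 N
  Ry@0 = +550.0577 N
  Ry@4 = +1056.2823 N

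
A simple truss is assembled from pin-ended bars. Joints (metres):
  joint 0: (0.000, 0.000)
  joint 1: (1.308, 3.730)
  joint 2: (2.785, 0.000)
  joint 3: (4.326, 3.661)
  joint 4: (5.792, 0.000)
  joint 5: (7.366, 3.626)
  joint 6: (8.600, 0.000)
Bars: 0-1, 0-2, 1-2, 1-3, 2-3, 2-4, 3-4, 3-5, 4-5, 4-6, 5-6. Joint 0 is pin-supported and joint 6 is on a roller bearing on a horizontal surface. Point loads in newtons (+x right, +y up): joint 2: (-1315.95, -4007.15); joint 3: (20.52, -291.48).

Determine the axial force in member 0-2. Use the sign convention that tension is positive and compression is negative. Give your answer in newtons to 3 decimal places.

N=7 nodes, M=11 members, R=3 reactions → 2N=14, M+R=14
member 0 (0-1): L=3.9527, (cx,cy)=(0.3309,0.9437)
member 1 (0-2): L=2.7850, (cx,cy)=(1.0000,0.0000)
member 2 (1-2): L=4.0118, (cx,cy)=(0.3682,-0.9298)
member 3 (1-3): L=3.0188, (cx,cy)=(0.9997,-0.0229)
member 4 (2-3): L=3.9721, (cx,cy)=(0.3880,0.9217)
member 5 (2-4): L=3.0070, (cx,cy)=(1.0000,0.0000)
member 6 (3-4): L=3.9436, (cx,cy)=(0.3717,-0.9283)
member 7 (3-5): L=3.0402, (cx,cy)=(0.9999,-0.0115)
member 8 (4-5): L=3.9529, (cx,cy)=(0.3982,0.9173)
member 9 (4-6): L=2.8080, (cx,cy)=(1.0000,0.0000)
member 10 (5-6): L=3.8302, (cx,cy)=(0.3222,-0.9467)
solve A·x = −loads:
  F[0-1] = -3015.4995 N (compression)
  F[0-2] = -297.5595 N (compression)
  F[1-2] = +3113.3063 N (tension)
  F[1-3] = -2144.6417 N (compression)
  F[2-3] = +1207.0604 N (tension)
  F[2-4] = +1696.3155 N (tension)
  F[3-4] = -1551.3016 N (compression)
  F[3-5] = -1119.7082 N (compression)
  F[4-5] = +1569.9611 N (tension)
  F[4-6] = +494.4919 N (tension)
  F[5-6] = -1534.8589 N (compression)
  Rx@0 = +1295.4300 N
  Ry@0 = +2845.6092 N
  Ry@6 = +1453.0208 N

-297.560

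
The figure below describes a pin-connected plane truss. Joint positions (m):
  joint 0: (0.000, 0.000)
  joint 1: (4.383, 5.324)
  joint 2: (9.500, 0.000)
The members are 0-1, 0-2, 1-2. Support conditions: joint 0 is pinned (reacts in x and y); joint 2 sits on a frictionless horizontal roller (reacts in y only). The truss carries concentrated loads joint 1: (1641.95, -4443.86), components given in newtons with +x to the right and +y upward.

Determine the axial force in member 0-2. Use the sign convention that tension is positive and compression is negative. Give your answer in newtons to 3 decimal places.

2854.948

N=3 nodes, M=3 members, R=3 reactions → 2N=6, M+R=6
member 0 (0-1): L=6.8961, (cx,cy)=(0.6356,0.7720)
member 1 (0-2): L=9.5000, (cx,cy)=(1.0000,0.0000)
member 2 (1-2): L=7.3844, (cx,cy)=(0.6930,-0.7210)
solve A·x = −loads:
  F[0-1] = -1908.4889 N (compression)
  F[0-2] = +2854.9477 N (tension)
  F[1-2] = -4119.9806 N (compression)
  Rx@0 = -1641.9500 N
  Ry@0 = +1473.4200 N
  Ry@2 = +2970.4400 N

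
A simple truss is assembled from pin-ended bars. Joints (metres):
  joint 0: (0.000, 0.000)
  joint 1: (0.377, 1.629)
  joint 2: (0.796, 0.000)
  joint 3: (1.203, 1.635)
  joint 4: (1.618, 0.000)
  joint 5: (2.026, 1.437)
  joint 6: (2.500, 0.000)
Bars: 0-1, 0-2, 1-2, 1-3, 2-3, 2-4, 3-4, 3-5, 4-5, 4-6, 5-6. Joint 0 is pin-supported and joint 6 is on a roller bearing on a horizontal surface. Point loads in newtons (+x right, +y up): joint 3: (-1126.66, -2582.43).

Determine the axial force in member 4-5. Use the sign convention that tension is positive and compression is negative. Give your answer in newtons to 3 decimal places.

453.142

N=7 nodes, M=11 members, R=3 reactions → 2N=14, M+R=14
member 0 (0-1): L=1.6721, (cx,cy)=(0.2255,0.9742)
member 1 (0-2): L=0.7960, (cx,cy)=(1.0000,0.0000)
member 2 (1-2): L=1.6820, (cx,cy)=(0.2491,-0.9685)
member 3 (1-3): L=0.8260, (cx,cy)=(1.0000,0.0073)
member 4 (2-3): L=1.6849, (cx,cy)=(0.2416,0.9704)
member 5 (2-4): L=0.8220, (cx,cy)=(1.0000,0.0000)
member 6 (3-4): L=1.6868, (cx,cy)=(0.2460,-0.9693)
member 7 (3-5): L=0.8465, (cx,cy)=(0.9723,-0.2339)
member 8 (4-5): L=1.4938, (cx,cy)=(0.2731,0.9620)
member 9 (4-6): L=0.8820, (cx,cy)=(1.0000,0.0000)
member 10 (5-6): L=1.5132, (cx,cy)=(0.3133,-0.9497)
solve A·x = −loads:
  F[0-1] = -2131.4863 N (compression)
  F[0-2] = -646.0717 N (compression)
  F[1-2] = +2136.5961 N (tension)
  F[1-3] = -1012.8513 N (compression)
  F[2-3] = -2132.3910 N (compression)
  F[2-4] = +401.2606 N (tension)
  F[3-4] = -449.7352 N (compression)
  F[3-5] = -298.9084 N (compression)
  F[4-5] = +453.1420 N (tension)
  F[4-6] = +166.8499 N (tension)
  F[5-6] = -532.6373 N (compression)
  Rx@0 = +1126.6600 N
  Ry@0 = +2076.6003 N
  Ry@6 = +505.8297 N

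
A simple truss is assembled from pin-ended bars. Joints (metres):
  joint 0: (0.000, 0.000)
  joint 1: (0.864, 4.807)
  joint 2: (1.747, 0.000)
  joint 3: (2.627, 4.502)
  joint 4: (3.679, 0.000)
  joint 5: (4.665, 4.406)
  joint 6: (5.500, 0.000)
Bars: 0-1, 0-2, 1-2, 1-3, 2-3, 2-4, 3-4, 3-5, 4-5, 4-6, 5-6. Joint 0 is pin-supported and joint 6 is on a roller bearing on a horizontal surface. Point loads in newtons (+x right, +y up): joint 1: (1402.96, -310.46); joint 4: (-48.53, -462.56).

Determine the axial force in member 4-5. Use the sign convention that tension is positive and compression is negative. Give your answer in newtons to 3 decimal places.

1592.278

N=7 nodes, M=11 members, R=3 reactions → 2N=14, M+R=14
member 0 (0-1): L=4.8840, (cx,cy)=(0.1769,0.9842)
member 1 (0-2): L=1.7470, (cx,cy)=(1.0000,0.0000)
member 2 (1-2): L=4.8874, (cx,cy)=(0.1807,-0.9835)
member 3 (1-3): L=1.7892, (cx,cy)=(0.9854,-0.1705)
member 4 (2-3): L=4.5872, (cx,cy)=(0.1918,0.9814)
member 5 (2-4): L=1.9320, (cx,cy)=(1.0000,0.0000)
member 6 (3-4): L=4.6233, (cx,cy)=(0.2275,-0.9738)
member 7 (3-5): L=2.0403, (cx,cy)=(0.9989,-0.0471)
member 8 (4-5): L=4.5150, (cx,cy)=(0.2184,0.9759)
member 9 (4-6): L=1.8210, (cx,cy)=(1.0000,0.0000)
member 10 (5-6): L=4.4844, (cx,cy)=(0.1862,-0.9825)
solve A·x = −loads:
  F[0-1] = +824.3495 N (tension)
  F[0-2] = +1208.6000 N (tension)
  F[1-2] = -949.6322 N (compression)
  F[1-3] = -1101.6874 N (compression)
  F[2-3] = +951.6812 N (tension)
  F[2-4] = +854.4634 N (tension)
  F[3-4] = -1120.6826 N (compression)
  F[3-5] = -648.7072 N (compression)
  F[4-5] = +1592.2776 N (tension)
  F[4-6] = +300.2604 N (tension)
  F[5-6] = -1612.5689 N (compression)
  Rx@0 = -1354.4300 N
  Ry@0 = -811.3481 N
  Ry@6 = +1584.3681 N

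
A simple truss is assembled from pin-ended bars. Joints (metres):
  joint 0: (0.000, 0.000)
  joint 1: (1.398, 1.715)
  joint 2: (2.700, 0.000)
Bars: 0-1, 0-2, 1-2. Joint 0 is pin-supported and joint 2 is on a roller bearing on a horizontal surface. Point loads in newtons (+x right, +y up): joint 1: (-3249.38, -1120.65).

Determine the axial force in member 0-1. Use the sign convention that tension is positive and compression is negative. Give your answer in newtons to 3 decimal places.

N=3 nodes, M=3 members, R=3 reactions → 2N=6, M+R=6
member 0 (0-1): L=2.2126, (cx,cy)=(0.6318,0.7751)
member 1 (0-2): L=2.7000, (cx,cy)=(1.0000,0.0000)
member 2 (1-2): L=2.1532, (cx,cy)=(0.6047,-0.7965)
solve A·x = −loads:
  F[0-1] = -3360.0149 N (compression)
  F[0-2] = -1126.4087 N (compression)
  F[1-2] = +1862.8454 N (tension)
  Rx@0 = +3249.3800 N
  Ry@0 = +2604.3604 N
  Ry@2 = -1483.7104 N

-3360.015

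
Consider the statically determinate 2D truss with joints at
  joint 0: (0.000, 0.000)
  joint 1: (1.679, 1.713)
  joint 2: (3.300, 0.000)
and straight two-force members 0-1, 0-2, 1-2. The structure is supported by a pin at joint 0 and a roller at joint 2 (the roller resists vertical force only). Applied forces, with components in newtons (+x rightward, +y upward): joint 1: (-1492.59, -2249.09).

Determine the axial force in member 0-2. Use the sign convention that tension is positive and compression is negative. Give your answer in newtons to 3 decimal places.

N=3 nodes, M=3 members, R=3 reactions → 2N=6, M+R=6
member 0 (0-1): L=2.3986, (cx,cy)=(0.7000,0.7142)
member 1 (0-2): L=3.3000, (cx,cy)=(1.0000,0.0000)
member 2 (1-2): L=2.3584, (cx,cy)=(0.6873,-0.7263)
solve A·x = −loads:
  F[0-1] = -2631.8664 N (compression)
  F[0-2] = +349.6740 N (tension)
  F[1-2] = -508.7404 N (compression)
  Rx@0 = +1492.5900 N
  Ry@0 = +1879.5702 N
  Ry@2 = +369.5198 N

349.674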